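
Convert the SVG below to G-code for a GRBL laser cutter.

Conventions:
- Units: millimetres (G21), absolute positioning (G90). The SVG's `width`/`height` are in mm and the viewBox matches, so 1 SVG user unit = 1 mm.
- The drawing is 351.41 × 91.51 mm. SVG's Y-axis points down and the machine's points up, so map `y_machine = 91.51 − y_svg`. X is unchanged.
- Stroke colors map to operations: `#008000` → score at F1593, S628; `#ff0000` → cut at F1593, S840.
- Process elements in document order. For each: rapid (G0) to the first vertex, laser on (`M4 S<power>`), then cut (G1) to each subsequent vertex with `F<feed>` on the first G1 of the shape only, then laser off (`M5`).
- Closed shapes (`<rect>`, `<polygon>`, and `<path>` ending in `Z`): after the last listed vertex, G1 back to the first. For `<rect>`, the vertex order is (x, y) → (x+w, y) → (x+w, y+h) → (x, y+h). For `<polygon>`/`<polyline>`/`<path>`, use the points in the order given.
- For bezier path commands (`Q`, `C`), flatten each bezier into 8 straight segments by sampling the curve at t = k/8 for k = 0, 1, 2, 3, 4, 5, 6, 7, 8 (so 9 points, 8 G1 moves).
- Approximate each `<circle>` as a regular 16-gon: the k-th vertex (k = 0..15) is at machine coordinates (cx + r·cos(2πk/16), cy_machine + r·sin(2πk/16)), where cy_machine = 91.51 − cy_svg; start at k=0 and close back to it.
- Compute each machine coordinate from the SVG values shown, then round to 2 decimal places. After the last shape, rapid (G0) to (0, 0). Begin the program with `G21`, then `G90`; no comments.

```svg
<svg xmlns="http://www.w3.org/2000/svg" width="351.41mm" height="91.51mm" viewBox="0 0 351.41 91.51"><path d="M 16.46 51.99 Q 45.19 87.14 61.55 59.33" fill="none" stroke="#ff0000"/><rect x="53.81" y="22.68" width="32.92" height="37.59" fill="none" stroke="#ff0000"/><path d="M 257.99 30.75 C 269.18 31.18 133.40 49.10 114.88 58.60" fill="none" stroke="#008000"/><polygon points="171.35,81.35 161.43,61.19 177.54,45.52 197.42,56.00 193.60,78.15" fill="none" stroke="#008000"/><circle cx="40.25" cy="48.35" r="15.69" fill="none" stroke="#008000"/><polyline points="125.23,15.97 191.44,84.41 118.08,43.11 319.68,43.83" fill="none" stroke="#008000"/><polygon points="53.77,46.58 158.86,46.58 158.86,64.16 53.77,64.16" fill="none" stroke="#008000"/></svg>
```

G21
G90
G0 X16.46 Y39.52
M4 S840
G1 X23.45 Y31.72 F1593
G1 X30.05 Y25.88
G1 X36.27 Y22.01
G1 X42.10 Y20.11
G1 X47.54 Y20.18
G1 X52.60 Y22.21
G1 X57.27 Y26.21
G1 X61.55 Y32.18
M5
G0 X53.81 Y68.83
M4 S840
G1 X86.73 Y68.83 F1593
G1 X86.73 Y31.24
G1 X53.81 Y31.24
G1 X53.81 Y68.83
M5
G0 X257.99 Y60.76
M4 S628
G1 X255.81 Y59.83 F1593
G1 X242.95 Y57.56
G1 X222.51 Y54.26
G1 X197.58 Y50.24
G1 X171.25 Y45.78
G1 X146.63 Y41.21
G1 X126.81 Y36.82
G1 X114.88 Y32.91
M5
G0 X171.35 Y10.16
M4 S628
G1 X161.43 Y30.32 F1593
G1 X177.54 Y45.99
G1 X197.42 Y35.51
G1 X193.60 Y13.36
G1 X171.35 Y10.16
M5
G0 X55.94 Y43.16
M4 S628
G1 X54.75 Y49.16 F1593
G1 X51.34 Y54.25
G1 X46.25 Y57.66
G1 X40.25 Y58.85
G1 X34.25 Y57.66
G1 X29.16 Y54.25
G1 X25.75 Y49.16
G1 X24.56 Y43.16
G1 X25.75 Y37.16
G1 X29.16 Y32.07
G1 X34.25 Y28.66
G1 X40.25 Y27.47
G1 X46.25 Y28.66
G1 X51.34 Y32.07
G1 X54.75 Y37.16
G1 X55.94 Y43.16
M5
G0 X125.23 Y75.54
M4 S628
G1 X191.44 Y7.10 F1593
G1 X118.08 Y48.40
G1 X319.68 Y47.68
M5
G0 X53.77 Y44.93
M4 S628
G1 X158.86 Y44.93 F1593
G1 X158.86 Y27.35
G1 X53.77 Y27.35
G1 X53.77 Y44.93
M5
G0 X0.00 Y0.00

Since the viewBox matches the mm dimensions, user units are millimetres directly. The only transform is the Y-flip y_m = 91.51 − y_svg.

Shape 1 is a quadratic bezier drawn with `<path>`. Its stroke #ff0000 means cut at S840, F1593. After flipping Y the toolpath is (16.46,39.52) → (23.45,31.72) → (30.05,25.88) → (36.27,22.01) → (42.10,20.11) → (47.54,20.18) → (52.60,22.21) → (57.27,26.21) → (61.55,32.18).

Shape 2 is a rectangle drawn with `<rect>`. Its stroke #ff0000 means cut at S840, F1593. After flipping Y the toolpath is (53.81,68.83) → (86.73,68.83) → (86.73,31.24) → (53.81,31.24) → (53.81,68.83), returning to the start.

Shape 3 is a cubic bezier drawn with `<path>`. Its stroke #008000 means score at S628, F1593. After flipping Y the toolpath is (257.99,60.76) → (255.81,59.83) → (242.95,57.56) → (222.51,54.26) → (197.58,50.24) → (171.25,45.78) → (146.63,41.21) → (126.81,36.82) → (114.88,32.91).

Shape 4 is a regular polygon drawn with `<polygon>`. Its stroke #008000 means score at S628, F1593. After flipping Y the toolpath is (171.35,10.16) → (161.43,30.32) → (177.54,45.99) → (197.42,35.51) → (193.60,13.36) → (171.35,10.16), returning to the start.

Shape 5 is a circle drawn with `<circle>`. Its stroke #008000 means score at S628, F1593. After flipping Y the toolpath is (55.94,43.16) → (54.75,49.16) → (51.34,54.25) → (46.25,57.66) → (40.25,58.85) → (34.25,57.66) → (29.16,54.25) → (25.75,49.16) → (24.56,43.16) → (25.75,37.16) → (29.16,32.07) → (34.25,28.66) → (40.25,27.47) → (46.25,28.66) → (51.34,32.07) → (54.75,37.16) → (55.94,43.16), returning to the start.

Shape 6 is a open polyline drawn with `<polyline>`. Its stroke #008000 means score at S628, F1593. After flipping Y the toolpath is (125.23,75.54) → (191.44,7.10) → (118.08,48.40) → (319.68,47.68).

Shape 7 is a rectangle drawn with `<polygon>`. Its stroke #008000 means score at S628, F1593. After flipping Y the toolpath is (53.77,44.93) → (158.86,44.93) → (158.86,27.35) → (53.77,27.35) → (53.77,44.93), returning to the start.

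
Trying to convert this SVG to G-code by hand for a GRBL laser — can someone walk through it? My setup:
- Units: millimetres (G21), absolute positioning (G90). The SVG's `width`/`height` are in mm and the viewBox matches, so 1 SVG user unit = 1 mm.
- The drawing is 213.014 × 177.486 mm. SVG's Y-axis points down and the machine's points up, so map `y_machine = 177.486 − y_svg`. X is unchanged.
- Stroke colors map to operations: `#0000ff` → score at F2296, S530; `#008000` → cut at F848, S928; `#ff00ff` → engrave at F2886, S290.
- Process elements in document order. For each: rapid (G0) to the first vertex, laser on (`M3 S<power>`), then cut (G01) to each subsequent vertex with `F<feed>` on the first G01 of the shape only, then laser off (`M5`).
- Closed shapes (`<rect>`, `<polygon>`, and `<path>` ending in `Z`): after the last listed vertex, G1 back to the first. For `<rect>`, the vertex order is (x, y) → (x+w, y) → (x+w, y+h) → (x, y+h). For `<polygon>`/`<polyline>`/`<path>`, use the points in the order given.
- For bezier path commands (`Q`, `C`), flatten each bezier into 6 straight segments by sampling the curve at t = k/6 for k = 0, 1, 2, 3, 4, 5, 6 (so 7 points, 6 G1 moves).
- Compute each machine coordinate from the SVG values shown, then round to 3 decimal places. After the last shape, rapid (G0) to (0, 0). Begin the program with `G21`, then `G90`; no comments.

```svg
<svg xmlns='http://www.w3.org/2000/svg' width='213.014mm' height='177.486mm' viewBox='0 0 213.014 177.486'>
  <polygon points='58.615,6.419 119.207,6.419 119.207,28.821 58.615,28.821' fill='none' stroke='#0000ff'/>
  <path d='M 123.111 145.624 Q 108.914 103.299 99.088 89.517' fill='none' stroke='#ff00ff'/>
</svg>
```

G21
G90
G0 X58.615 Y171.067
M3 S530
G01 X119.207 Y171.067 F2296
G01 X119.207 Y148.665
G01 X58.615 Y148.665
G01 X58.615 Y171.067
M5
G0 X123.111 Y31.862
M3 S290
G01 X118.500 Y45.177 F2886
G01 X114.132 Y56.907
G01 X110.007 Y67.051
G01 X106.124 Y75.610
G01 X102.485 Y82.582
G01 X99.088 Y87.969
M5
G0 X0.000 Y0.000

viewBox `0 0 213.014 177.486` with mm width/height → 1 unit = 1 mm. Flip: y_m = 177.486 − y_svg.

**Shape 1** — `<polygon>` rectangle, stroke `#0000ff` → score (S530, F2296). Machine vertices: (58.615,171.067) → (119.207,171.067) → (119.207,148.665) → (58.615,148.665) → (58.615,171.067). Closed: final G1 returns to the first vertex.

**Shape 2** — `<path>` quadratic bezier, stroke `#ff00ff` → engrave (S290, F2886). Control points (SVG): P0=(123.111,145.624), P1=(108.914,103.299), P2=(99.088,89.517); sampled at t=k/6. Machine vertices: (123.111,31.862) → (118.500,45.177) → (114.132,56.907) → (110.007,67.051) → (106.124,75.610) → (102.485,82.582) → (99.088,87.969). Open path.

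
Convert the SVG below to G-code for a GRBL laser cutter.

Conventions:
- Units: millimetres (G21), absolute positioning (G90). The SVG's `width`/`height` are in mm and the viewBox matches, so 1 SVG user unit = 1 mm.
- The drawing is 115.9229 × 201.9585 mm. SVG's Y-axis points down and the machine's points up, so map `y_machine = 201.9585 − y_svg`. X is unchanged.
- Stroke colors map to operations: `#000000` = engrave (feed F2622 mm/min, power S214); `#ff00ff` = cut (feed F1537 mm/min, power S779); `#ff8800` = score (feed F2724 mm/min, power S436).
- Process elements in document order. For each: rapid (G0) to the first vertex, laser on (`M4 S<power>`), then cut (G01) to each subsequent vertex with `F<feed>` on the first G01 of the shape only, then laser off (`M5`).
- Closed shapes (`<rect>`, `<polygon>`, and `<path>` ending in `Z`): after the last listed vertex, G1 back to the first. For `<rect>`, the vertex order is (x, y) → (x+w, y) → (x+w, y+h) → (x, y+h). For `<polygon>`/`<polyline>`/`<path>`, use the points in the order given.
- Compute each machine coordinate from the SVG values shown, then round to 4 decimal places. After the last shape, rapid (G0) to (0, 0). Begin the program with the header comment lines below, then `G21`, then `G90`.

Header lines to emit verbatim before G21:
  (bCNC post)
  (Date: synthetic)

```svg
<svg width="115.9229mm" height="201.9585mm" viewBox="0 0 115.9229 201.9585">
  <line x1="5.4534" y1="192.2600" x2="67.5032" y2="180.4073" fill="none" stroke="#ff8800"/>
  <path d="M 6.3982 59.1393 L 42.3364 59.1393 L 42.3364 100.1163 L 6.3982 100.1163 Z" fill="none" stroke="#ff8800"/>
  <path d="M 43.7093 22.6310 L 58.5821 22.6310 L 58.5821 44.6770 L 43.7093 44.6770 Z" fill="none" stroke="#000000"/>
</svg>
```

viewBox `0 0 115.9229 201.9585` with mm width/height → 1 unit = 1 mm. Flip: y_m = 201.9585 − y_svg.

**Shape 1** — `<line>` line segment, stroke `#ff8800` → score (S436, F2724). Machine vertices: (5.4534,9.6985) → (67.5032,21.5512). Open path.

**Shape 2** — `<path>` rectangle, stroke `#ff8800` → score (S436, F2724). Machine vertices: (6.3982,142.8192) → (42.3364,142.8192) → (42.3364,101.8422) → (6.3982,101.8422) → (6.3982,142.8192). Closed: final G1 returns to the first vertex.

**Shape 3** — `<path>` rectangle, stroke `#000000` → engrave (S214, F2622). Machine vertices: (43.7093,179.3275) → (58.5821,179.3275) → (58.5821,157.2815) → (43.7093,157.2815) → (43.7093,179.3275). Closed: final G1 returns to the first vertex.

(bCNC post)
(Date: synthetic)
G21
G90
G0 X5.4534 Y9.6985
M4 S436
G01 X67.5032 Y21.5512 F2724
M5
G0 X6.3982 Y142.8192
M4 S436
G01 X42.3364 Y142.8192 F2724
G01 X42.3364 Y101.8422
G01 X6.3982 Y101.8422
G01 X6.3982 Y142.8192
M5
G0 X43.7093 Y179.3275
M4 S214
G01 X58.5821 Y179.3275 F2622
G01 X58.5821 Y157.2815
G01 X43.7093 Y157.2815
G01 X43.7093 Y179.3275
M5
G0 X0.0000 Y0.0000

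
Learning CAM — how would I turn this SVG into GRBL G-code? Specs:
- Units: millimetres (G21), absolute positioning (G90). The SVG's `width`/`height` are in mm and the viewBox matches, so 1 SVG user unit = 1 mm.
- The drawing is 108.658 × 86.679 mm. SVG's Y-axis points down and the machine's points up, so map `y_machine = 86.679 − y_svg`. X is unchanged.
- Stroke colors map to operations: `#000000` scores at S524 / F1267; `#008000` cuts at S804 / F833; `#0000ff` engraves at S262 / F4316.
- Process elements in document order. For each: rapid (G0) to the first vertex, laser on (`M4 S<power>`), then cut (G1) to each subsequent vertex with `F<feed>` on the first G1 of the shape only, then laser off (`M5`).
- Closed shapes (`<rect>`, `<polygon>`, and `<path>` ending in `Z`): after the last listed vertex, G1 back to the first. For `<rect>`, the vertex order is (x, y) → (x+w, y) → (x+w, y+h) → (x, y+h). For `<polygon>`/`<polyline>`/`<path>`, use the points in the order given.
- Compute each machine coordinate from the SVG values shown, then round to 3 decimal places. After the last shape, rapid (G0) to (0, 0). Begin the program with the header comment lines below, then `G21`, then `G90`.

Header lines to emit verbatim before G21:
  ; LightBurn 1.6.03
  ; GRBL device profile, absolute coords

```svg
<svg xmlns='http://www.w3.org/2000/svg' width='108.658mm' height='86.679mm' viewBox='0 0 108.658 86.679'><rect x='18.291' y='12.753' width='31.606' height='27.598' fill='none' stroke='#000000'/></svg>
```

; LightBurn 1.6.03
; GRBL device profile, absolute coords
G21
G90
G0 X18.291 Y73.926
M4 S524
G1 X49.897 Y73.926 F1267
G1 X49.897 Y46.328
G1 X18.291 Y46.328
G1 X18.291 Y73.926
M5
G0 X0.000 Y0.000

Since the viewBox matches the mm dimensions, user units are millimetres directly. The only transform is the Y-flip y_m = 86.679 − y_svg.

Shape 1 is a rectangle drawn with `<rect>`. Its stroke #000000 means score at S524, F1267. After flipping Y the toolpath is (18.291,73.926) → (49.897,73.926) → (49.897,46.328) → (18.291,46.328) → (18.291,73.926), returning to the start.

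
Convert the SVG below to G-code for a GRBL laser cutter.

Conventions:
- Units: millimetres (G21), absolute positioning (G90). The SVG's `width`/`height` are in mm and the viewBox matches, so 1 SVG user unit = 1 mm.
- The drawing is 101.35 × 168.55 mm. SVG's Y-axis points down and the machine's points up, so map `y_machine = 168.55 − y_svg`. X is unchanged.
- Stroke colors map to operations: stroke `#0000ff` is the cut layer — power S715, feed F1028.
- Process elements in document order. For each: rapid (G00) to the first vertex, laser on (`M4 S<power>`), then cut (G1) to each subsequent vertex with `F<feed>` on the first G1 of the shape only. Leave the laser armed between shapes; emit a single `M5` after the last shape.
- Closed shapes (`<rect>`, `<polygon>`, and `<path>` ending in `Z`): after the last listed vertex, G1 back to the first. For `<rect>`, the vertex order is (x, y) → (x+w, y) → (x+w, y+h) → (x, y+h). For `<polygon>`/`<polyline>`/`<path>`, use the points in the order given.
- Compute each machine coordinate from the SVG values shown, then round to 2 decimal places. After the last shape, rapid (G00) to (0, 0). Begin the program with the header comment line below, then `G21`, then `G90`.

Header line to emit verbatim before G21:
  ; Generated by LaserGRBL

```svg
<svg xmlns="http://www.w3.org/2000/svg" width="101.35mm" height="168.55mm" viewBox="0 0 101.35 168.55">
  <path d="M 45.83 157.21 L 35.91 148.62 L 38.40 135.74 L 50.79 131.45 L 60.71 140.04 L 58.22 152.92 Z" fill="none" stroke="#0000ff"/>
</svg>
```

; Generated by LaserGRBL
G21
G90
G00 X45.83 Y11.34
M4 S715
G1 X35.91 Y19.93 F1028
G1 X38.40 Y32.81
G1 X50.79 Y37.10
G1 X60.71 Y28.51
G1 X58.22 Y15.63
G1 X45.83 Y11.34
M5
G00 X0.00 Y0.00

Since the viewBox matches the mm dimensions, user units are millimetres directly. The only transform is the Y-flip y_m = 168.55 − y_svg.

Shape 1 is a regular polygon drawn with `<path>`. Its stroke #0000ff means cut at S715, F1028. After flipping Y the toolpath is (45.83,11.34) → (35.91,19.93) → (38.40,32.81) → (50.79,37.10) → (60.71,28.51) → (58.22,15.63) → (45.83,11.34), returning to the start.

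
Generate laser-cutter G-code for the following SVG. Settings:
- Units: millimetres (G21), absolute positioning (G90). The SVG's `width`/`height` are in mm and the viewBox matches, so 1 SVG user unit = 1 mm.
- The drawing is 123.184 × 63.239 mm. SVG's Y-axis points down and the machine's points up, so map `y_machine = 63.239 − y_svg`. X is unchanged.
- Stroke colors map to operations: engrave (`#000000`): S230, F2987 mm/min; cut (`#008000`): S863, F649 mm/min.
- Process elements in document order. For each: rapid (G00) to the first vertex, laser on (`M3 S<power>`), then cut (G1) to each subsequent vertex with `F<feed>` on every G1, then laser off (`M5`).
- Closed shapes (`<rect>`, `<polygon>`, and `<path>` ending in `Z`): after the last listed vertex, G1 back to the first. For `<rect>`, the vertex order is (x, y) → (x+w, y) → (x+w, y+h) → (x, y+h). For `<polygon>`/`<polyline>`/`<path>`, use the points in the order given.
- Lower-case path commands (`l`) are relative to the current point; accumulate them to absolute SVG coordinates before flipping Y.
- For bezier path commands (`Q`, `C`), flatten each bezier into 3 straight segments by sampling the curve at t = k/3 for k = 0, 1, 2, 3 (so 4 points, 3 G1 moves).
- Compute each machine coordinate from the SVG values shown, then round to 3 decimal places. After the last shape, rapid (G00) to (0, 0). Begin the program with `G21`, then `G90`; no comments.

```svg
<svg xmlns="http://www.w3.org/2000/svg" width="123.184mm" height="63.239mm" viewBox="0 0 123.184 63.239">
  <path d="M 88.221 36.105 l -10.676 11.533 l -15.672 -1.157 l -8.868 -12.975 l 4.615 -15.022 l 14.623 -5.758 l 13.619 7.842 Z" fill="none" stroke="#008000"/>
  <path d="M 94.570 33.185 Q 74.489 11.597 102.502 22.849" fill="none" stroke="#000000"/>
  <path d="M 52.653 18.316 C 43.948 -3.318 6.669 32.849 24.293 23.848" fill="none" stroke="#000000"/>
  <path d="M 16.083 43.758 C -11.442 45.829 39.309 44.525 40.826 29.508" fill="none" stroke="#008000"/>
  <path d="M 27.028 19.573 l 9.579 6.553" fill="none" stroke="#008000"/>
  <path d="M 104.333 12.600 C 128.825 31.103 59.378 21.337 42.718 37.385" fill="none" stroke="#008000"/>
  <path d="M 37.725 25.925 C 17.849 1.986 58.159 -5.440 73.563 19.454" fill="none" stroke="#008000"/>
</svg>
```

G21
G90
G00 X88.221 Y27.134
M3 S863
G1 X77.545 Y15.601 F649
G1 X61.873 Y16.758 F649
G1 X53.005 Y29.733 F649
G1 X57.620 Y44.755 F649
G1 X72.243 Y50.513 F649
G1 X85.862 Y42.671 F649
G1 X88.221 Y27.134 F649
M5
G00 X94.570 Y30.054
M3 S230
G1 X86.526 Y40.797 F2987
G1 X89.170 Y44.242 F2987
G1 X102.502 Y40.390 F2987
M5
G00 X52.653 Y44.923
M3 S230
G1 X37.515 Y51.104 F2987
G1 X21.878 Y41.632 F2987
G1 X24.293 Y39.391 F2987
M5
G00 X16.083 Y19.481
M3 S863
G1 X9.927 Y18.918 F649
G1 X27.620 Y22.902 F649
G1 X40.826 Y33.731 F649
M5
G00 X27.028 Y43.666
M3 S863
G1 X36.607 Y37.113 F649
M5
G00 X104.333 Y50.639
M3 S863
G1 X102.946 Y39.556 F649
G1 X71.539 Y35.300 F649
G1 X42.718 Y25.854 F649
M5
G00 X37.725 Y37.314
M3 S863
G1 X34.759 Y55.163 F649
G1 X53.009 Y58.491 F649
G1 X73.563 Y43.785 F649
M5
G00 X0.000 Y0.000

viewBox `0 0 123.184 63.239` with mm width/height → 1 unit = 1 mm. Flip: y_m = 63.239 − y_svg.

**Shape 1** — `<path>` regular polygon, stroke `#008000` → cut (S863, F649). Machine vertices: (88.221,27.134) → (77.545,15.601) → (61.873,16.758) → (53.005,29.733) → (57.620,44.755) → (72.243,50.513) → (85.862,42.671) → (88.221,27.134). Closed: final G1 returns to the first vertex.

**Shape 2** — `<path>` quadratic bezier, stroke `#000000` → engrave (S230, F2987). Control points (SVG): P0=(94.570,33.185), P1=(74.489,11.597), P2=(102.502,22.849); sampled at t=k/3. Machine vertices: (94.570,30.054) → (86.526,40.797) → (89.170,44.242) → (102.502,40.390). Open path.

**Shape 3** — `<path>` cubic bezier, stroke `#000000` → engrave (S230, F2987). Control points (SVG): P0=(52.653,18.316), P1=(43.948,-3.318), P2=(6.669,32.849), P3=(24.293,23.848); sampled at t=k/3. Machine vertices: (52.653,44.923) → (37.515,51.104) → (21.878,41.632) → (24.293,39.391). Open path.

**Shape 4** — `<path>` cubic bezier, stroke `#008000` → cut (S863, F649). Control points (SVG): P0=(16.083,43.758), P1=(-11.442,45.829), P2=(39.309,44.525), P3=(40.826,29.508); sampled at t=k/3. Machine vertices: (16.083,19.481) → (9.927,18.918) → (27.620,22.902) → (40.826,33.731). Open path.

**Shape 5** — `<path>` line segment, stroke `#008000` → cut (S863, F649). Machine vertices: (27.028,43.666) → (36.607,37.113). Open path.

**Shape 6** — `<path>` cubic bezier, stroke `#008000` → cut (S863, F649). Control points (SVG): P0=(104.333,12.600), P1=(128.825,31.103), P2=(59.378,21.337), P3=(42.718,37.385); sampled at t=k/3. Machine vertices: (104.333,50.639) → (102.946,39.556) → (71.539,35.300) → (42.718,25.854). Open path.

**Shape 7** — `<path>` cubic bezier, stroke `#008000` → cut (S863, F649). Control points (SVG): P0=(37.725,25.925), P1=(17.849,1.986), P2=(58.159,-5.440), P3=(73.563,19.454); sampled at t=k/3. Machine vertices: (37.725,37.314) → (34.759,55.163) → (53.009,58.491) → (73.563,43.785). Open path.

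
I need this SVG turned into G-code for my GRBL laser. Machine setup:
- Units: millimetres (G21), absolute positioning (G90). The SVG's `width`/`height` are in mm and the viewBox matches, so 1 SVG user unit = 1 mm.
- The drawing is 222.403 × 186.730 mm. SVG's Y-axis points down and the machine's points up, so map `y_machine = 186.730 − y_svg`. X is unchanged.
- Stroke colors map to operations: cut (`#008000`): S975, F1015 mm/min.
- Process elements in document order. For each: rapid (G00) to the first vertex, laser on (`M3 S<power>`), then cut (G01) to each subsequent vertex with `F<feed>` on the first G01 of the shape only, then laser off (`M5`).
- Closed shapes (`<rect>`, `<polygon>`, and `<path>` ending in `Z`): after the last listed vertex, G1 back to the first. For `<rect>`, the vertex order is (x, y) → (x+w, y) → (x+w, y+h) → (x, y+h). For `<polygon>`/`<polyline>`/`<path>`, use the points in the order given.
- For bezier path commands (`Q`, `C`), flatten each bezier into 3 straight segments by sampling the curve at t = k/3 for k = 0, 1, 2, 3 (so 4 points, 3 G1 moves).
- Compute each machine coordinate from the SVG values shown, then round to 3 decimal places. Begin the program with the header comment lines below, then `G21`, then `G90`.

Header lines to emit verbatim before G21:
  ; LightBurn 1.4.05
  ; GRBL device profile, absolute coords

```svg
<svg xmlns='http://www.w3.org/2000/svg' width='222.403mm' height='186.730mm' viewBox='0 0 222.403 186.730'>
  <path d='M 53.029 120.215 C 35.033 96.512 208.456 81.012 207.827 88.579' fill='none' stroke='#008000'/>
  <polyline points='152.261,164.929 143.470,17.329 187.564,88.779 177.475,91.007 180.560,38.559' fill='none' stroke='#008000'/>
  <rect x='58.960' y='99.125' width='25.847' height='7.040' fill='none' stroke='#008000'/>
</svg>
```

viewBox `0 0 222.403 186.730` with mm width/height → 1 unit = 1 mm. Flip: y_m = 186.730 − y_svg.

**Shape 1** — `<path>` cubic bezier, stroke `#008000` → cut (S975, F1015). Control points (SVG): P0=(53.029,120.215), P1=(35.033,96.512), P2=(208.456,81.012), P3=(207.827,88.579); sampled at t=k/3. Machine vertices: (53.029,66.515) → (85.303,86.933) → (163.975,98.580) → (207.827,98.151). Open path.

**Shape 2** — `<polyline>` open polyline, stroke `#008000` → cut (S975, F1015). Machine vertices: (152.261,21.801) → (143.470,169.401) → (187.564,97.951) → (177.475,95.723) → (180.560,148.171). Open path.

**Shape 3** — `<rect>` rectangle, stroke `#008000` → cut (S975, F1015). Machine vertices: (58.960,87.605) → (84.807,87.605) → (84.807,80.565) → (58.960,80.565) → (58.960,87.605). Closed: final G1 returns to the first vertex.

; LightBurn 1.4.05
; GRBL device profile, absolute coords
G21
G90
G00 X53.029 Y66.515
M3 S975
G01 X85.303 Y86.933 F1015
G01 X163.975 Y98.580
G01 X207.827 Y98.151
M5
G00 X152.261 Y21.801
M3 S975
G01 X143.470 Y169.401 F1015
G01 X187.564 Y97.951
G01 X177.475 Y95.723
G01 X180.560 Y148.171
M5
G00 X58.960 Y87.605
M3 S975
G01 X84.807 Y87.605 F1015
G01 X84.807 Y80.565
G01 X58.960 Y80.565
G01 X58.960 Y87.605
M5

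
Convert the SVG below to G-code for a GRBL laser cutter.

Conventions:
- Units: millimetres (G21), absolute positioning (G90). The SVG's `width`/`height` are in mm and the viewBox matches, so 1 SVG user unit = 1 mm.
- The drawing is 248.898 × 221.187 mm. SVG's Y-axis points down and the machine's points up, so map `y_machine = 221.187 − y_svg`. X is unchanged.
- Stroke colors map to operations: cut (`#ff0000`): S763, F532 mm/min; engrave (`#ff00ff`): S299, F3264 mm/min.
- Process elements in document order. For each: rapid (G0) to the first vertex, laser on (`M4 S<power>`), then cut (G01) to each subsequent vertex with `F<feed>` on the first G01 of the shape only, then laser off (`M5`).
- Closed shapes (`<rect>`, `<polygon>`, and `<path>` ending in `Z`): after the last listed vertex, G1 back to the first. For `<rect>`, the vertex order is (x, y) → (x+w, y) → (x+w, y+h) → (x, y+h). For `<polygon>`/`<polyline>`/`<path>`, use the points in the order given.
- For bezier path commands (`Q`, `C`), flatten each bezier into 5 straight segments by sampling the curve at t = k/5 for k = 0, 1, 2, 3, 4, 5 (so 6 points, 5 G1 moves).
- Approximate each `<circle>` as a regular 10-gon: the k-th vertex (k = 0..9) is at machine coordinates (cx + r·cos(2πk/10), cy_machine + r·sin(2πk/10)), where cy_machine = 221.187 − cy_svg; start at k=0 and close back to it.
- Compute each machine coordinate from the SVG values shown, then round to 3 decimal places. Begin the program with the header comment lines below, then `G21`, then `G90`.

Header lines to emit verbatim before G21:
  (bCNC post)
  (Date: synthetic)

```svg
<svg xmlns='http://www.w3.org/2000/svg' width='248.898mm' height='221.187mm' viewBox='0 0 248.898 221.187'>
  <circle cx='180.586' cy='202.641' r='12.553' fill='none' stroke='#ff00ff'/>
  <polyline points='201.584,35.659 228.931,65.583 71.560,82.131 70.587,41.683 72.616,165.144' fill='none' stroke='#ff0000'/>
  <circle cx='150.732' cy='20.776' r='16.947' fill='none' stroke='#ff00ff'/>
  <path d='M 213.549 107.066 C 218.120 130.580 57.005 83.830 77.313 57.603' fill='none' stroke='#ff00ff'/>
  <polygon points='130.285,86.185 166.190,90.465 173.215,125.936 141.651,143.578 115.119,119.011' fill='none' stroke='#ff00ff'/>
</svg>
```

Since the viewBox matches the mm dimensions, user units are millimetres directly. The only transform is the Y-flip y_m = 221.187 − y_svg.

Shape 1 is a circle drawn with `<circle>`. Its stroke #ff00ff means engrave at S299, F3264. After flipping Y the toolpath is (193.139,18.546) → (190.742,25.924) → (184.465,30.485) → (176.707,30.485) → (170.430,25.924) → (168.033,18.546) → (170.430,11.168) → (176.707,6.607) → (184.465,6.607) → (190.742,11.168) → (193.139,18.546), returning to the start.

Shape 2 is a open polyline drawn with `<polyline>`. Its stroke #ff0000 means cut at S763, F532. After flipping Y the toolpath is (201.584,185.528) → (228.931,155.604) → (71.560,139.056) → (70.587,179.504) → (72.616,56.043).

Shape 3 is a circle drawn with `<circle>`. Its stroke #ff00ff means engrave at S299, F3264. After flipping Y the toolpath is (167.679,200.411) → (164.442,210.372) → (155.969,216.529) → (145.495,216.529) → (137.022,210.372) → (133.785,200.411) → (137.022,190.450) → (145.495,184.293) → (155.969,184.293) → (164.442,190.450) → (167.679,200.411), returning to the start.

Shape 4 is a cubic bezier drawn with `<path>`. Its stroke #ff00ff means engrave at S299, F3264. After flipping Y the toolpath is (213.549,114.121) → (199.186,107.718) → (161.720,113.821) → (117.811,128.071) → (84.122,146.111) → (77.313,163.584).

Shape 5 is a regular polygon drawn with `<polygon>`. Its stroke #ff00ff means engrave at S299, F3264. After flipping Y the toolpath is (130.285,135.002) → (166.190,130.722) → (173.215,95.251) → (141.651,77.609) → (115.119,102.176) → (130.285,135.002), returning to the start.

(bCNC post)
(Date: synthetic)
G21
G90
G0 X193.139 Y18.546
M4 S299
G01 X190.742 Y25.924 F3264
G01 X184.465 Y30.485
G01 X176.707 Y30.485
G01 X170.430 Y25.924
G01 X168.033 Y18.546
G01 X170.430 Y11.168
G01 X176.707 Y6.607
G01 X184.465 Y6.607
G01 X190.742 Y11.168
G01 X193.139 Y18.546
M5
G0 X201.584 Y185.528
M4 S763
G01 X228.931 Y155.604 F532
G01 X71.560 Y139.056
G01 X70.587 Y179.504
G01 X72.616 Y56.043
M5
G0 X167.679 Y200.411
M4 S299
G01 X164.442 Y210.372 F3264
G01 X155.969 Y216.529
G01 X145.495 Y216.529
G01 X137.022 Y210.372
G01 X133.785 Y200.411
G01 X137.022 Y190.450
G01 X145.495 Y184.293
G01 X155.969 Y184.293
G01 X164.442 Y190.450
G01 X167.679 Y200.411
M5
G0 X213.549 Y114.121
M4 S299
G01 X199.186 Y107.718 F3264
G01 X161.720 Y113.821
G01 X117.811 Y128.071
G01 X84.122 Y146.111
G01 X77.313 Y163.584
M5
G0 X130.285 Y135.002
M4 S299
G01 X166.190 Y130.722 F3264
G01 X173.215 Y95.251
G01 X141.651 Y77.609
G01 X115.119 Y102.176
G01 X130.285 Y135.002
M5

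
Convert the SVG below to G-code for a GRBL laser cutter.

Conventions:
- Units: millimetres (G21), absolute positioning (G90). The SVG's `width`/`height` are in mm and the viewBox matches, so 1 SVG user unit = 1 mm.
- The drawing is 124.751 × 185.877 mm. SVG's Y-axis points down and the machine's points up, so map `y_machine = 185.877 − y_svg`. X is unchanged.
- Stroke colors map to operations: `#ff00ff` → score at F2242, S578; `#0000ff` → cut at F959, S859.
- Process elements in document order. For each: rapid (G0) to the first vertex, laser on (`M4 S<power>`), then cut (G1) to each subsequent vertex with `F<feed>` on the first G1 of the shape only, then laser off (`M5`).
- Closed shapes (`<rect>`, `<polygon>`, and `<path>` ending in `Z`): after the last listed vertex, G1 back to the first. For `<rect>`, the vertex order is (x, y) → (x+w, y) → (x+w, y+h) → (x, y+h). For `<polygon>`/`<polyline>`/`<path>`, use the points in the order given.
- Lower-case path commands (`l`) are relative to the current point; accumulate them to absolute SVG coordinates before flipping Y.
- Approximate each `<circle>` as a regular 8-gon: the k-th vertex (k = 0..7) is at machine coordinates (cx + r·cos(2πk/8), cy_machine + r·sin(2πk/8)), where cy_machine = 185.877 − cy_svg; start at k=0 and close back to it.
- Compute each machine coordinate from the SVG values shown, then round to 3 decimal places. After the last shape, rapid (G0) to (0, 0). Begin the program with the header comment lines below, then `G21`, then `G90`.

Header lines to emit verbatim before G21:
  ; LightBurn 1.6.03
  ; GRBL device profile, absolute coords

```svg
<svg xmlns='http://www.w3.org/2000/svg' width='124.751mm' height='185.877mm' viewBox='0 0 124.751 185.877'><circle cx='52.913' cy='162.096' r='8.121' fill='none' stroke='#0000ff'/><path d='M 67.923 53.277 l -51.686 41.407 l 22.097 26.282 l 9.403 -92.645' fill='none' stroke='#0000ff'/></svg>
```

; LightBurn 1.6.03
; GRBL device profile, absolute coords
G21
G90
G0 X61.034 Y23.781
M4 S859
G1 X58.655 Y29.523 F959
G1 X52.913 Y31.902
G1 X47.171 Y29.523
G1 X44.792 Y23.781
G1 X47.171 Y18.039
G1 X52.913 Y15.660
G1 X58.655 Y18.039
G1 X61.034 Y23.781
M5
G0 X67.923 Y132.600
M4 S859
G1 X16.237 Y91.193 F959
G1 X38.334 Y64.911
G1 X47.737 Y157.556
M5
G0 X0.000 Y0.000

1 u = 1 mm; y_m = 185.877 − y.

[1] `<circle>` circle, #0000ff→cut S859 F959: (61.034,23.781) → (58.655,29.523) → (52.913,31.902) → (47.171,29.523) → (44.792,23.781) → (47.171,18.039) → (52.913,15.660) → (58.655,18.039) → (61.034,23.781) (closed)

[2] `<path>` open polyline, #0000ff→cut S859 F959: (67.923,132.600) → (16.237,91.193) → (38.334,64.911) → (47.737,157.556)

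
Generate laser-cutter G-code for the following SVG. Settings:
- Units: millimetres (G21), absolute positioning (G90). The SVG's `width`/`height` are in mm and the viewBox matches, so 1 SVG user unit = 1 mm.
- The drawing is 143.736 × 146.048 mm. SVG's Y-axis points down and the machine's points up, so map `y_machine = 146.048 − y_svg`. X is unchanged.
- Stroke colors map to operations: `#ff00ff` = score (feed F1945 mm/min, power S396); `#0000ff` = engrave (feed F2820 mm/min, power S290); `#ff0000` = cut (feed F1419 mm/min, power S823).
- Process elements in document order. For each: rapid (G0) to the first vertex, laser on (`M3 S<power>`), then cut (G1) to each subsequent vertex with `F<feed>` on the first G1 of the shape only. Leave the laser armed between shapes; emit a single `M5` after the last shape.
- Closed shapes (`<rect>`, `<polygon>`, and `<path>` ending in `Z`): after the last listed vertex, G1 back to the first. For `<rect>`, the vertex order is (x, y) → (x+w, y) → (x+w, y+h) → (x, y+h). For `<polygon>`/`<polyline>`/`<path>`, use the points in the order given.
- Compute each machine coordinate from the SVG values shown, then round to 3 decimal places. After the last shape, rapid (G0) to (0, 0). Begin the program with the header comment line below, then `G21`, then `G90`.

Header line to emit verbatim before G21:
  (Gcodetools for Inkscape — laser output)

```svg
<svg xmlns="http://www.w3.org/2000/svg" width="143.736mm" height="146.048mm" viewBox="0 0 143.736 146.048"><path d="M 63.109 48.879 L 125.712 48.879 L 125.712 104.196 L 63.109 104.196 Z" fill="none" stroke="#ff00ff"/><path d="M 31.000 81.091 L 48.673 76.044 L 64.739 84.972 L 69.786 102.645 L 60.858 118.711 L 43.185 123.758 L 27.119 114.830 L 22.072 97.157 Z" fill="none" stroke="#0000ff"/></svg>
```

Since the viewBox matches the mm dimensions, user units are millimetres directly. The only transform is the Y-flip y_m = 146.048 − y_svg.

Shape 1 is a rectangle drawn with `<path>`. Its stroke #ff00ff means score at S396, F1945. After flipping Y the toolpath is (63.109,97.169) → (125.712,97.169) → (125.712,41.852) → (63.109,41.852) → (63.109,97.169), returning to the start.

Shape 2 is a regular polygon drawn with `<path>`. Its stroke #0000ff means engrave at S290, F2820. After flipping Y the toolpath is (31.000,64.957) → (48.673,70.004) → (64.739,61.076) → (69.786,43.403) → (60.858,27.337) → (43.185,22.290) → (27.119,31.218) → (22.072,48.891) → (31.000,64.957), returning to the start.

(Gcodetools for Inkscape — laser output)
G21
G90
G0 X63.109 Y97.169
M3 S396
G1 X125.712 Y97.169 F1945
G1 X125.712 Y41.852
G1 X63.109 Y41.852
G1 X63.109 Y97.169
G0 X31.000 Y64.957
M3 S290
G1 X48.673 Y70.004 F2820
G1 X64.739 Y61.076
G1 X69.786 Y43.403
G1 X60.858 Y27.337
G1 X43.185 Y22.290
G1 X27.119 Y31.218
G1 X22.072 Y48.891
G1 X31.000 Y64.957
M5
G0 X0.000 Y0.000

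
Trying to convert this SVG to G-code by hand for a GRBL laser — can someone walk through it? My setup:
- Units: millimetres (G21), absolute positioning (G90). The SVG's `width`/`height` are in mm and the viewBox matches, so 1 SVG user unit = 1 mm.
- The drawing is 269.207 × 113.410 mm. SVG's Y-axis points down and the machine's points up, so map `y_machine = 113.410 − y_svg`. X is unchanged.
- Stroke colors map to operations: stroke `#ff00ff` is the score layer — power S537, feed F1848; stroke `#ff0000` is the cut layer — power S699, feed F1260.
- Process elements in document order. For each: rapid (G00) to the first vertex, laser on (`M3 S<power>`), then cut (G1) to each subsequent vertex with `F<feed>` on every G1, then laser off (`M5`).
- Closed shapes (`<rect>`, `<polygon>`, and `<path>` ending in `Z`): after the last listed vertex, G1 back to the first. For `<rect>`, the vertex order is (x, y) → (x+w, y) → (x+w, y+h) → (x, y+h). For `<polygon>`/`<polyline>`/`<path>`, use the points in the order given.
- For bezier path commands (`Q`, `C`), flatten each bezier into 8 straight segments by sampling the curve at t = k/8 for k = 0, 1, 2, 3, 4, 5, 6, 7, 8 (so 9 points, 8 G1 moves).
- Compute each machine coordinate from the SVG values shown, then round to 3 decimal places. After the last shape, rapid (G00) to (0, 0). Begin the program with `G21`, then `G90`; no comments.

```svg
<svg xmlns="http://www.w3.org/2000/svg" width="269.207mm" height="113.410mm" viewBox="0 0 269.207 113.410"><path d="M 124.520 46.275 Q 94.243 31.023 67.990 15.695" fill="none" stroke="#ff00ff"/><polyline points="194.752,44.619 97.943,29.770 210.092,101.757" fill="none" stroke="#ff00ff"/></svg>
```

G21
G90
G00 X124.520 Y67.135
M3 S537
G1 X117.014 Y70.949 F1848
G1 X109.633 Y74.766 F1848
G1 X102.378 Y78.585 F1848
G1 X95.249 Y82.406 F1848
G1 X88.246 Y86.230 F1848
G1 X81.368 Y90.056 F1848
G1 X74.616 Y93.884 F1848
G1 X67.990 Y97.715 F1848
M5
G00 X194.752 Y68.791
M3 S537
G1 X97.943 Y83.640 F1848
G1 X210.092 Y11.653 F1848
M5
G00 X0.000 Y0.000

1 u = 1 mm; y_m = 113.410 − y.

[1] `<path>` quadratic bezier, #ff00ff→score S537 F1848: (124.520,67.135) → (117.014,70.949) → (109.633,74.766) → (102.378,78.585) → (95.249,82.406) → (88.246,86.230) → (81.368,90.056) → (74.616,93.884) → (67.990,97.715)

[2] `<polyline>` open polyline, #ff00ff→score S537 F1848: (194.752,68.791) → (97.943,83.640) → (210.092,11.653)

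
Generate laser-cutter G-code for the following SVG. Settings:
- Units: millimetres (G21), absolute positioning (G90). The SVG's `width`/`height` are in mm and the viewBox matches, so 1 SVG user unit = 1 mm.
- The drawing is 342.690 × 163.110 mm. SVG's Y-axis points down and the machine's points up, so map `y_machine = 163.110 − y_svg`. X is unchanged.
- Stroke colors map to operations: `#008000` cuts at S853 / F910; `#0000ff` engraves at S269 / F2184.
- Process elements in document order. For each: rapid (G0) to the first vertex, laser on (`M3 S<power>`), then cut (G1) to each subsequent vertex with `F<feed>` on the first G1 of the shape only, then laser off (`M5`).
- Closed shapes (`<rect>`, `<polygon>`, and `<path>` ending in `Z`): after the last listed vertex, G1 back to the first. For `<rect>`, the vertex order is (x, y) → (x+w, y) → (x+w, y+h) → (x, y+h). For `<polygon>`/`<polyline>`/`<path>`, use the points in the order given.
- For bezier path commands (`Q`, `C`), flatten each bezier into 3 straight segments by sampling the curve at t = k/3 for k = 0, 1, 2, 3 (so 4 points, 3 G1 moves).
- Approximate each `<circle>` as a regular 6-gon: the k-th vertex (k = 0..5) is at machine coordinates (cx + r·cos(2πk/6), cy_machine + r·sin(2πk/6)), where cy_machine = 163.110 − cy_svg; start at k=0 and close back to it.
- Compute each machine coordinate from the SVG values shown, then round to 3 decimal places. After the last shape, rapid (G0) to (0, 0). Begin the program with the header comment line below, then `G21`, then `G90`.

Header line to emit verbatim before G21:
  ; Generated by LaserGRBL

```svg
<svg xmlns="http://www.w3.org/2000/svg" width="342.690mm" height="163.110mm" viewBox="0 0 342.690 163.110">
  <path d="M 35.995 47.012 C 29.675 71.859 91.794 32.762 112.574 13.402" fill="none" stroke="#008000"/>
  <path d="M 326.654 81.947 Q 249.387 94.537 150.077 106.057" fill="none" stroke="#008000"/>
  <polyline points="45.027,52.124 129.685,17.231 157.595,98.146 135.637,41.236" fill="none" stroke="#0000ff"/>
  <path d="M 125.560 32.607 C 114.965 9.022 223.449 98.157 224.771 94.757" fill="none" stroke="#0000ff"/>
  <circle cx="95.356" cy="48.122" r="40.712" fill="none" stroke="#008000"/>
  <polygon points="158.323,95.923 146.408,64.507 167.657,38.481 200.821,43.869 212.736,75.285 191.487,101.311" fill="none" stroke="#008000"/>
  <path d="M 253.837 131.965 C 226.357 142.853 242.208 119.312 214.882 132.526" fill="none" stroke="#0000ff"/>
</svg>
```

Since the viewBox matches the mm dimensions, user units are millimetres directly. The only transform is the Y-flip y_m = 163.110 − y_svg.

Shape 1 is a cubic bezier drawn with `<path>`. Its stroke #008000 means cut at S853, F910. After flipping Y the toolpath is (35.995,116.098) → (48.422,109.466) → (82.080,126.868) → (112.574,149.708).

Shape 2 is a quadratic bezier drawn with `<path>`. Its stroke #008000 means cut at S853, F910. After flipping Y the toolpath is (326.654,81.163) → (272.693,72.889) → (213.834,64.852) → (150.077,57.053).

Shape 3 is a open polyline drawn with `<polyline>`. Its stroke #0000ff means engrave at S269, F2184. After flipping Y the toolpath is (45.027,110.986) → (129.685,145.879) → (157.595,64.964) → (135.637,121.874).

Shape 4 is a cubic bezier drawn with `<path>`. Its stroke #0000ff means engrave at S269, F2184. After flipping Y the toolpath is (125.560,130.503) → (146.279,124.117) → (196.108,88.196) → (224.771,68.353).

Shape 5 is a circle drawn with `<circle>`. Its stroke #008000 means cut at S853, F910. After flipping Y the toolpath is (136.068,114.988) → (115.712,150.246) → (75.000,150.246) → (54.644,114.988) → (75.000,79.730) → (115.712,79.730) → (136.068,114.988), returning to the start.

Shape 6 is a regular polygon drawn with `<polygon>`. Its stroke #008000 means cut at S853, F910. After flipping Y the toolpath is (158.323,67.187) → (146.408,98.603) → (167.657,124.629) → (200.821,119.241) → (212.736,87.825) → (191.487,61.799) → (158.323,67.187), returning to the start.

Shape 7 is a cubic bezier drawn with `<path>`. Its stroke #0000ff means engrave at S269, F2184. After flipping Y the toolpath is (253.837,31.145) → (237.597,29.097) → (231.020,34.183) → (214.882,30.584).

; Generated by LaserGRBL
G21
G90
G0 X35.995 Y116.098
M3 S853
G1 X48.422 Y109.466 F910
G1 X82.080 Y126.868
G1 X112.574 Y149.708
M5
G0 X326.654 Y81.163
M3 S853
G1 X272.693 Y72.889 F910
G1 X213.834 Y64.852
G1 X150.077 Y57.053
M5
G0 X45.027 Y110.986
M3 S269
G1 X129.685 Y145.879 F2184
G1 X157.595 Y64.964
G1 X135.637 Y121.874
M5
G0 X125.560 Y130.503
M3 S269
G1 X146.279 Y124.117 F2184
G1 X196.108 Y88.196
G1 X224.771 Y68.353
M5
G0 X136.068 Y114.988
M3 S853
G1 X115.712 Y150.246 F910
G1 X75.000 Y150.246
G1 X54.644 Y114.988
G1 X75.000 Y79.730
G1 X115.712 Y79.730
G1 X136.068 Y114.988
M5
G0 X158.323 Y67.187
M3 S853
G1 X146.408 Y98.603 F910
G1 X167.657 Y124.629
G1 X200.821 Y119.241
G1 X212.736 Y87.825
G1 X191.487 Y61.799
G1 X158.323 Y67.187
M5
G0 X253.837 Y31.145
M3 S269
G1 X237.597 Y29.097 F2184
G1 X231.020 Y34.183
G1 X214.882 Y30.584
M5
G0 X0.000 Y0.000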